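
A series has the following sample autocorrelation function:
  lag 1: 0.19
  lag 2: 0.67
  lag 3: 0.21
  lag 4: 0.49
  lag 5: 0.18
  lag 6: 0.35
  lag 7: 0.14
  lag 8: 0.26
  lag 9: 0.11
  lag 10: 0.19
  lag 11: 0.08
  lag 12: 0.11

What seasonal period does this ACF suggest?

2

The largest autocorrelation is r_2 = 0.67, with weaker echoes at lags 4 (0.49), 6 (0.35) and 8 (0.26); the remaining lags stay at or below 0.21.
The dominant spike at lag 2 indicates a seasonal period of 2.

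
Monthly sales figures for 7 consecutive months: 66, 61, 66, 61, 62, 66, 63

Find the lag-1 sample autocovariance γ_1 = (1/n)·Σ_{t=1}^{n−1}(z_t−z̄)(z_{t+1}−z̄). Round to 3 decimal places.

-2.843

Mean z̄ = (66 + 61 + 66 + 61 + 62 + 66 + 63)/7 = 63.5714
Deviations: 2.4286, -2.5714, 2.4286, -2.5714, -1.5714, 2.4286, -0.5714
Σ_{t=1}^{6}(z_t−z̄)(z_{t+1}−z̄) = -19.8980
γ_1 = -19.8980 / 7 = -2.843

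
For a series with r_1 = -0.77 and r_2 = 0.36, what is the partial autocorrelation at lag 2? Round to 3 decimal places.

-0.572

φ_{22} = (r_2 − r_1²) / (1 − r_1²)
r_1² = (-0.77)² = 0.5929
Numerator = 0.36 − 0.5929 = -0.2329; denominator = 1 − 0.5929 = 0.4071
φ_{22} = -0.2329 / 0.4071 = -0.572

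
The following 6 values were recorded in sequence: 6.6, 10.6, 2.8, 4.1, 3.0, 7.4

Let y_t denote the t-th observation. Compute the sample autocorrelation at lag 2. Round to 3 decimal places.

Mean ȳ = (6.6 + 10.6 + 2.8 + 4.1 + 3.0 + 7.4)/6 = 5.7500
Numerator Σ_{t=1}^{4}(y_t−ȳ)(y_{t+2}−ȳ) = -5.1200
Denominator Σ(y_t−ȳ)² = 45.9550
r_2 = -5.1200 / 45.9550 = -0.111

-0.111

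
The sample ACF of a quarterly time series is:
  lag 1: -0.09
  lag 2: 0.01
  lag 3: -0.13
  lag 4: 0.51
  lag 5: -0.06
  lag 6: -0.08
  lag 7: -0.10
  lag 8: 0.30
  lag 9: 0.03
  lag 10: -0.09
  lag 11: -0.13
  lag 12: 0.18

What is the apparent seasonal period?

4

The largest autocorrelation is r_4 = 0.51, with weaker echoes at lags 8 (0.30) and 12 (0.18); the remaining lags stay at or below 0.03.
The dominant spike at lag 4 indicates a seasonal period of 4.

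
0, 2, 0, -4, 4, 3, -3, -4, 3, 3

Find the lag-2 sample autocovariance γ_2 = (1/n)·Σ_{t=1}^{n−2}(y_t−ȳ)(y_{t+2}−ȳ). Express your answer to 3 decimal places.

-6.372

Mean ȳ = (0 + 2 + 0 − 4 + 4 + 3 − 3 − 4 + 3 + 3)/10 = 0.4000
Σ_{t=1}^{8}(y_t−ȳ)(y_{t+2}−ȳ) = -63.7200
γ_2 = -63.7200 / 10 = -6.372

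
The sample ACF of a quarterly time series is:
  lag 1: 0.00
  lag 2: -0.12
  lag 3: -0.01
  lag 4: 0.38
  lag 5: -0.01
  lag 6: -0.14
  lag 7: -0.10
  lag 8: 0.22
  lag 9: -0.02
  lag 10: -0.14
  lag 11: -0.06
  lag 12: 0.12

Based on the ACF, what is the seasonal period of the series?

The largest autocorrelation is r_4 = 0.38, with a weaker echo at lag 8 (0.22); the remaining lags stay at or below 0.12.
The dominant spike at lag 4 indicates a seasonal period of 4.

4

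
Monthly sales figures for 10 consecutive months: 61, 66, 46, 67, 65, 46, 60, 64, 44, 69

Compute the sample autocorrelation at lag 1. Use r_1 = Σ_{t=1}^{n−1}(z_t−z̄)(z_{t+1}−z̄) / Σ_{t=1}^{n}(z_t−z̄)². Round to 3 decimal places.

-0.531

Mean z̄ = (61 + 66 + 46 + 67 + 65 + 46 + 60 + 64 + 44 + 69)/10 = 58.8000
Numerator Σ_{t=1}^{9}(z_t−z̄)(z_{t+1}−z̄) = -446.8400
Denominator Σ(z_t−z̄)² = 841.6000
r_1 = -446.8400 / 841.6000 = -0.531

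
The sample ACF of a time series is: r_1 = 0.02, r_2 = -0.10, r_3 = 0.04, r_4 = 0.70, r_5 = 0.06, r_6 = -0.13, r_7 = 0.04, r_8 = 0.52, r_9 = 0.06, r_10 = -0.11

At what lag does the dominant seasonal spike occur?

The largest autocorrelation is r_4 = 0.70, with a weaker echo at lag 8 (0.52); the remaining lags stay at or below 0.06.
The dominant spike at lag 4 indicates a seasonal period of 4.

4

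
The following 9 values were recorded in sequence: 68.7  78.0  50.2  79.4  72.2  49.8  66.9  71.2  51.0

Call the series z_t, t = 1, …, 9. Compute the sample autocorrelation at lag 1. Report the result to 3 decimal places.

Mean z̄ = (68.7 + 78.0 + 50.2 + 79.4 + 72.2 + 49.8 + 66.9 + 71.2 + 51.0)/9 = 65.2667
Numerator Σ_{t=1}^{8}(z_t−z̄)(z_{t+1}−z̄) = -470.5378
Denominator Σ(z_t−z̄)² = 1129.3800
r_1 = -470.5378 / 1129.3800 = -0.417

-0.417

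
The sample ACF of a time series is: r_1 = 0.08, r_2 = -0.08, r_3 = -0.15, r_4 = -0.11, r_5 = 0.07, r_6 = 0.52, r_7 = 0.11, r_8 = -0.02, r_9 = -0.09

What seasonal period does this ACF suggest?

The largest autocorrelation is r_6 = 0.52; the remaining lags stay at or below 0.11.
The dominant spike at lag 6 indicates a seasonal period of 6.

6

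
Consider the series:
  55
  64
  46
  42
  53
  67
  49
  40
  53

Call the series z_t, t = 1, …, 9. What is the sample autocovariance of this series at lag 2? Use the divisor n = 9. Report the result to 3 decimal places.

Mean z̄ = (55 + 64 + 46 + 42 + 53 + 67 + 49 + 40 + 53)/9 = 52.1111
Σ_{t=1}^{7}(z_t−z̄)(z_{t+2}−z̄) = -479.6914
γ_2 = -479.6914 / 9 = -53.299

-53.299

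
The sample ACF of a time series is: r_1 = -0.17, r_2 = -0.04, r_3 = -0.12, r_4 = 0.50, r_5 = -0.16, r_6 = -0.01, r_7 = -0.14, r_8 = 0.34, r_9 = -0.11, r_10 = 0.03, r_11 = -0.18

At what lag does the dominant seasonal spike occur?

4

The largest autocorrelation is r_4 = 0.50, with a weaker echo at lag 8 (0.34); the remaining lags stay at or below 0.03.
The dominant spike at lag 4 indicates a seasonal period of 4.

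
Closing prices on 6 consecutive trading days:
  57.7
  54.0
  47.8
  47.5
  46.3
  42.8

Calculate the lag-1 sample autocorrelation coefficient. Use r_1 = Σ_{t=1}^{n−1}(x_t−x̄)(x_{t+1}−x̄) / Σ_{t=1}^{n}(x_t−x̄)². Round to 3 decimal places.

0.402

Mean x̄ = (57.7 + 54.0 + 47.8 + 47.5 + 46.3 + 42.8)/6 = 49.3500
Deviations from mean: 8.3500, 4.6500, -1.5500, -1.8500, -3.0500, -6.5500
Σ(x_t−x̄)(x_{t+1}−x̄) = (38.8275) + (-7.2075) + (2.8675) + (5.6425) + (19.9775) = 60.1075
Denominator Σ(x_t−x̄)² = 149.3750
r_1 = 60.1075 / 149.3750 = 0.402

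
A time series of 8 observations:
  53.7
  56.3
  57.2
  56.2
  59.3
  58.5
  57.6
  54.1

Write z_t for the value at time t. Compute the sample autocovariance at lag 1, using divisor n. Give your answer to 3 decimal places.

0.479

Mean z̄ = (53.7 + 56.3 + 57.2 + 56.2 + 59.3 + 58.5 + 57.6 + 54.1)/8 = 56.6125
Σ_{t=1}^{7}(z_t−z̄)(z_{t+1}−z̄) = 3.8311
γ_1 = 3.8311 / 8 = 0.479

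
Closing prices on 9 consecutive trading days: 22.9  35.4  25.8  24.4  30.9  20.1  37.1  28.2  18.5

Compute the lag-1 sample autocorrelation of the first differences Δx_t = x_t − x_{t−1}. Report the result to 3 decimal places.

First differences Δx: 12.5, -9.6, -1.4, 6.5, -10.8, 17.0, -8.9, -9.7
Mean of differences = -0.5500
Numerator Σ(Δx_t−Δx̄)(Δx_{t+1}−Δx̄) = -438.6925
Denominator Σ(Δx_t−Δx̄)² = 869.1400
r_1(Δx) = -438.6925 / 869.1400 = -0.505

-0.505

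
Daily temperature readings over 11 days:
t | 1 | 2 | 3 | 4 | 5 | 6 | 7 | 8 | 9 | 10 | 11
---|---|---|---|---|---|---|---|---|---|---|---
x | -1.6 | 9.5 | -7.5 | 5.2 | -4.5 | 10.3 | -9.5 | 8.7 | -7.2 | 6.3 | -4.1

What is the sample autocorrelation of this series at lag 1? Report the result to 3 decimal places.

Mean x̄ = (-1.6 + 9.5 − 7.5 + 5.2 − 4.5 + 10.3 − 9.5 + 8.7 − 7.2 + 6.3 − 4.1)/11 = 0.5091
Numerator Σ_{t=1}^{10}(x_t−x̄)(x_{t+1}−x̄) = -515.5419
Denominator Σ(x_t−x̄)² = 573.8691
r_1 = -515.5419 / 573.8691 = -0.898

-0.898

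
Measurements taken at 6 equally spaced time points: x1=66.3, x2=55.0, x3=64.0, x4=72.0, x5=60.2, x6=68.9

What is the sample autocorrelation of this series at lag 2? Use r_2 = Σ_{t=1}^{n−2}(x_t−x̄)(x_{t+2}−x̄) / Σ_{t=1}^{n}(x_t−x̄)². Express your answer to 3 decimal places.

Mean x̄ = (66.3 + 55.0 + 64.0 + 72.0 + 60.2 + 68.9)/6 = 64.4000
Deviations from mean: 1.9000, -9.4000, -0.4000, 7.6000, -4.2000, 4.5000
Numerator Σ_{t=1}^{4}(x_t−x̄)(x_{t+2}−x̄) = -36.3200
Denominator Σ(x_t−x̄)² = 187.7800
r_2 = -36.3200 / 187.7800 = -0.193

-0.193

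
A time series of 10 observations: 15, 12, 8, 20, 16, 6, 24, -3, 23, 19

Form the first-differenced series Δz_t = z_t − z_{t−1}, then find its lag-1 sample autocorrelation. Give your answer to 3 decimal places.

First differences Δz: -3, -4, 12, -4, -10, 18, -27, 26, -4
Mean of differences = 0.4444
Numerator Σ(Δz_t−Δz̄)(Δz_{t+1}−Δz̄) = -1521.0864
Denominator Σ(Δz_t−Δz̄)² = 2028.2222
r_1(Δz) = -1521.0864 / 2028.2222 = -0.750

-0.750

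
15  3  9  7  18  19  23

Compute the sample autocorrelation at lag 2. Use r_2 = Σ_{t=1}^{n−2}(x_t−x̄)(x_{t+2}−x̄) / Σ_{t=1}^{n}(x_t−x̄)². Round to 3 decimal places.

0.151

Mean x̄ = (15 + 3 + 9 + 7 + 18 + 19 + 23)/7 = 13.4286
Σ(x_t−x̄)(x_{t+2}−x̄) = (-6.9592) + (67.0408) + (-20.2449) + (-35.8163) + (43.7551) = 47.7755
Denominator Σ(x_t−x̄)² = 315.7143
r_2 = 47.7755 / 315.7143 = 0.151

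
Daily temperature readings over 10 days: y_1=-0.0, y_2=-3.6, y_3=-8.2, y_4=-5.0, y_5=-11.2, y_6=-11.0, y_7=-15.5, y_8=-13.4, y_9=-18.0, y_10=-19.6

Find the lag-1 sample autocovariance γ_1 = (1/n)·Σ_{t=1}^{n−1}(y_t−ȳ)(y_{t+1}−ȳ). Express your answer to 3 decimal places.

20.437

Mean ȳ = (-0.0 − 3.6 − 8.2 − 5.0 − 11.2 − 11.0 − 15.5 − 13.4 − 18.0 − 19.6)/10 = -10.5500
Σ_{t=1}^{9}(y_t−ȳ)(y_{t+1}−ȳ) = 204.3725
γ_1 = 204.3725 / 10 = 20.437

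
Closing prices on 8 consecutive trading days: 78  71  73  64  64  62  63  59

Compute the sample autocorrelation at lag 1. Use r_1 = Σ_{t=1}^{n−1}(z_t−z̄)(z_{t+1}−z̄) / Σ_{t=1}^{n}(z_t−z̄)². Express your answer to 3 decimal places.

Mean z̄ = (78 + 71 + 73 + 64 + 64 + 62 + 63 + 59)/8 = 66.7500
Deviations from mean: 11.2500, 4.2500, 6.2500, -2.7500, -2.7500, -4.7500, -3.7500, -7.7500
Numerator Σ_{t=1}^{7}(z_t−z̄)(z_{t+1}−z̄) = 124.6875
Denominator Σ(z_t−z̄)² = 295.5000
r_1 = 124.6875 / 295.5000 = 0.422

0.422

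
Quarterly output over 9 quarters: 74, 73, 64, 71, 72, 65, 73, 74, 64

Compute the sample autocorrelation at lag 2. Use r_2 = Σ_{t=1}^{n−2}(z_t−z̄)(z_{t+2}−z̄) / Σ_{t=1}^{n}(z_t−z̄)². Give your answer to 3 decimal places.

Mean z̄ = (74 + 73 + 64 + 71 + 72 + 65 + 73 + 74 + 64)/9 = 70.0000
Numerator Σ_{t=1}^{7}(z_t−z̄)(z_{t+2}−z̄) = -70.0000
Denominator Σ(z_t−z̄)² = 152.0000
r_2 = -70.0000 / 152.0000 = -0.461

-0.461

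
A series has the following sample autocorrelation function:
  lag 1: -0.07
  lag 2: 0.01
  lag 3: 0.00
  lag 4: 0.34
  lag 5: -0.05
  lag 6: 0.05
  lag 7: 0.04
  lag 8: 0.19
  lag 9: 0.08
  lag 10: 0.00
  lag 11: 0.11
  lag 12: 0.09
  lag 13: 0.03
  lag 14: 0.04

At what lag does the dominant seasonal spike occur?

4

The largest autocorrelation is r_4 = 0.34, with a weaker echo at lag 8 (0.19); the remaining lags stay at or below 0.11.
The dominant spike at lag 4 indicates a seasonal period of 4.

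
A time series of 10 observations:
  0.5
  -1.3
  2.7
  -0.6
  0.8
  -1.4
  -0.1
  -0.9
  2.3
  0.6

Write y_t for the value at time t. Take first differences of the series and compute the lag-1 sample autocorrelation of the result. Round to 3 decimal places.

-0.764

First differences Δy: -1.8, 4.0, -3.3, 1.4, -2.2, 1.3, -0.8, 3.2, -1.7
Mean of differences = 0.0111
Numerator Σ(Δy_t−Δȳ)(Δy_{t+1}−Δȳ) = -40.0401
Denominator Σ(Δy_t−Δȳ)² = 52.3889
r_1(Δy) = -40.0401 / 52.3889 = -0.764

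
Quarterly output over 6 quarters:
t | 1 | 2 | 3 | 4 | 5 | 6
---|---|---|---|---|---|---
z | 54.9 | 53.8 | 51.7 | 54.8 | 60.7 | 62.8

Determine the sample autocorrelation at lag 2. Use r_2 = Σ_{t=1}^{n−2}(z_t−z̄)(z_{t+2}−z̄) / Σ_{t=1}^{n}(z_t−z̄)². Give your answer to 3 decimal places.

Mean z̄ = (54.9 + 53.8 + 51.7 + 54.8 + 60.7 + 62.8)/6 = 56.4500
Deviations from mean: -1.5500, -2.6500, -4.7500, -1.6500, 4.2500, 6.3500
Σ(z_t−z̄)(z_{t+2}−z̄) = (7.3625) + (4.3725) + (-20.1875) + (-10.4775) = -18.9300
Denominator Σ(z_t−z̄)² = 93.0950
r_2 = -18.9300 / 93.0950 = -0.203

-0.203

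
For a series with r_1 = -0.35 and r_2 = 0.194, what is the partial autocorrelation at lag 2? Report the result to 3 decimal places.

φ_{22} = (r_2 − r_1²) / (1 − r_1²)
r_1² = (-0.35)² = 0.1225
Numerator = 0.194 − 0.1225 = 0.0715; denominator = 1 − 0.1225 = 0.8775
φ_{22} = 0.0715 / 0.8775 = 0.081

0.081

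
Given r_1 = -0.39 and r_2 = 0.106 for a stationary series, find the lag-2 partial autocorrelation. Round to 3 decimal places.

φ_{22} = (r_2 − r_1²) / (1 − r_1²)
r_1² = (-0.39)² = 0.1521
Numerator = 0.106 − 0.1521 = -0.0461; denominator = 1 − 0.1521 = 0.8479
φ_{22} = -0.0461 / 0.8479 = -0.054

-0.054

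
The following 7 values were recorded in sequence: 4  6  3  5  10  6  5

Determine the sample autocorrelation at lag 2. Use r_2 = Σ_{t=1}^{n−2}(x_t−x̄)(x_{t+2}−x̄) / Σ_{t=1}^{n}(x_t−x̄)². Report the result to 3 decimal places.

Mean x̄ = (4 + 6 + 3 + 5 + 10 + 6 + 5)/7 = 5.5714
Deviations from mean: -1.5714, 0.4286, -2.5714, -0.5714, 4.4286, 0.4286, -0.5714
Σ(x_t−x̄)(x_{t+2}−x̄) = (4.0408) + (-0.2449) + (-11.3878) + (-0.2449) + (-2.5306) = -10.3673
Denominator Σ(x_t−x̄)² = 29.7143
r_2 = -10.3673 / 29.7143 = -0.349

-0.349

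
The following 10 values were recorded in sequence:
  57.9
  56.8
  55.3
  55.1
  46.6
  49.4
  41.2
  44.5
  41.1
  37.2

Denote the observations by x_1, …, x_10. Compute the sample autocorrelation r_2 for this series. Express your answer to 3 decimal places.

Mean x̄ = (57.9 + 56.8 + 55.3 + 55.1 + 46.6 + 49.4 + 41.2 + 44.5 + 41.1 + 37.2)/10 = 48.5100
Numerator Σ_{t=1}^{8}(x_t−x̄)(x_{t+2}−x̄) = 221.1988
Denominator Σ(x_t−x̄)² = 503.2090
r_2 = 221.1988 / 503.2090 = 0.440

0.440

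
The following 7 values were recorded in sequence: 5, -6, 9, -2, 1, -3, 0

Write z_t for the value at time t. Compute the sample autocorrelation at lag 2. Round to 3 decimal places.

Mean z̄ = (5 − 6 + 9 − 2 + 1 − 3 + 0)/7 = 0.5714
Numerator Σ_{t=1}^{5}(z_t−z̄)(z_{t+2}−z̄) = 66.7755
Denominator Σ(z_t−z̄)² = 153.7143
r_2 = 66.7755 / 153.7143 = 0.434

0.434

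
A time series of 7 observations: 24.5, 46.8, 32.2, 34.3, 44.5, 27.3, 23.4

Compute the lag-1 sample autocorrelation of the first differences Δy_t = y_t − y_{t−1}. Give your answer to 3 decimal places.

-0.395

First differences Δy: 22.3, -14.6, 2.1, 10.2, -17.2, -3.9
Mean of differences = -0.1833
Numerator Σ(Δy_t−Δȳ)(Δy_{t+1}−Δȳ) = -446.7886
Denominator Σ(Δy_t−Δȳ)² = 1129.7483
r_1(Δy) = -446.7886 / 1129.7483 = -0.395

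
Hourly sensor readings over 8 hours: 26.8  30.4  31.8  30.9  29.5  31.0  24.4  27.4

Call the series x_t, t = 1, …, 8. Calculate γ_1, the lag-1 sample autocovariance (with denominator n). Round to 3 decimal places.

Mean x̄ = (26.8 + 30.4 + 31.8 + 30.9 + 29.5 + 31.0 + 24.4 + 27.4)/8 = 29.0250
Σ_{t=1}^{7}(x_t−x̄)(x_{t+1}−x̄) = 6.1694
γ_1 = 6.1694 / 8 = 0.771

0.771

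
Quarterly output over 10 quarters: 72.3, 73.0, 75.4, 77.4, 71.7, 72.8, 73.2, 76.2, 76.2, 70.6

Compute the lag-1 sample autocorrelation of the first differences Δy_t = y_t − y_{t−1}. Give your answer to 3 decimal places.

First differences Δy: 0.7, 2.4, 2.0, -5.7, 1.1, 0.4, 3.0, 0.0, -5.6
Mean of differences = -0.1889
Numerator Σ(Δy_t−Δȳ)(Δy_{t+1}−Δȳ) = -8.9812
Denominator Σ(Δy_t−Δȳ)² = 84.1489
r_1(Δy) = -8.9812 / 84.1489 = -0.107

-0.107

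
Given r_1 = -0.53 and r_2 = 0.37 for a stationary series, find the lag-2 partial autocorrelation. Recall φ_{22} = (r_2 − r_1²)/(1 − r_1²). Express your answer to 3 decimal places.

0.124

φ_{22} = (r_2 − r_1²) / (1 − r_1²)
r_1² = (-0.53)² = 0.2809
Numerator = 0.37 − 0.2809 = 0.0891; denominator = 1 − 0.2809 = 0.7191
φ_{22} = 0.0891 / 0.7191 = 0.124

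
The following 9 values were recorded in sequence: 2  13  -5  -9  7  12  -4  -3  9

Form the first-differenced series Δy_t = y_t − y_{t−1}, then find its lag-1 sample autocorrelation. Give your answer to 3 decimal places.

First differences Δy: 11, -18, -4, 16, 5, -16, 1, 12
Mean of differences = 0.8750
Numerator Σ(Δy_t−Δȳ)(Δy_{t+1}−Δȳ) = -180.7656
Denominator Σ(Δy_t−Δȳ)² = 1136.8750
r_1(Δy) = -180.7656 / 1136.8750 = -0.159

-0.159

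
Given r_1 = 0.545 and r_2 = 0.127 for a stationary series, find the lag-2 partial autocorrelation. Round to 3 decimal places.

-0.242

φ_{22} = (r_2 − r_1²) / (1 − r_1²)
r_1² = (0.545)² = 0.297025
Numerator = 0.127 − 0.2970 = -0.1700; denominator = 1 − 0.2970 = 0.7030
φ_{22} = -0.1700 / 0.7030 = -0.242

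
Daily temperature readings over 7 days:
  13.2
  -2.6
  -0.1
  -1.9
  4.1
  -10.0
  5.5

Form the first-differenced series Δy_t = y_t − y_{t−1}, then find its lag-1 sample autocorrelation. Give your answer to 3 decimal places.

First differences Δy: -15.8, 2.5, -1.8, 6.0, -14.1, 15.5
Mean of differences = -1.2833
Numerator Σ(Δy_t−Δȳ)(Δy_{t+1}−Δȳ) = -369.0936
Denominator Σ(Δy_t−Δȳ)² = 724.3083
r_1(Δy) = -369.0936 / 724.3083 = -0.510

-0.510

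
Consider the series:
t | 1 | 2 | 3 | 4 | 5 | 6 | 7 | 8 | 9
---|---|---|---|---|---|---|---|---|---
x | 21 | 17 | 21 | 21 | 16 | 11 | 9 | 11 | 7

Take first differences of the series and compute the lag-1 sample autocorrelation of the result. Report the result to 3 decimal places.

First differences Δx: -4, 4, 0, -5, -5, -2, 2, -4
Mean of differences = -1.7500
Numerator Σ(Δx_t−Δx̄)(Δx_{t+1}−Δx̄) = -6.5625
Denominator Σ(Δx_t−Δx̄)² = 81.5000
r_1(Δx) = -6.5625 / 81.5000 = -0.081

-0.081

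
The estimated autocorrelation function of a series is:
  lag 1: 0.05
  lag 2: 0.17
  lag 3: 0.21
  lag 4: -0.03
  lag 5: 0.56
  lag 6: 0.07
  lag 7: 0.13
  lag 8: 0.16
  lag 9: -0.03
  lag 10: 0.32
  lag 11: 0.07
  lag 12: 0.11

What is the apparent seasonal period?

The largest autocorrelation is r_5 = 0.56, with a weaker echo at lag 10 (0.32); the remaining lags stay at or below 0.21.
The dominant spike at lag 5 indicates a seasonal period of 5.

5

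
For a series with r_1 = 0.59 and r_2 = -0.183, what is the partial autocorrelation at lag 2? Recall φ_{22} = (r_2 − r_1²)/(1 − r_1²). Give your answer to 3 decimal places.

φ_{22} = (r_2 − r_1²) / (1 − r_1²)
r_1² = (0.59)² = 0.3481
Numerator = -0.183 − 0.3481 = -0.5311; denominator = 1 − 0.3481 = 0.6519
φ_{22} = -0.5311 / 0.6519 = -0.815

-0.815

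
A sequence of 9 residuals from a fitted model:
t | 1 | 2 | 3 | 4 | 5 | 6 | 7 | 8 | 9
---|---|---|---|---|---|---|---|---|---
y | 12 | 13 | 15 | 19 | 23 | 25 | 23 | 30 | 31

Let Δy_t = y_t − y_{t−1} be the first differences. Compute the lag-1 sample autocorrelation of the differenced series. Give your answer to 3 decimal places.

-0.461

First differences Δy: 1, 2, 4, 4, 2, -2, 7, 1
Mean of differences = 2.3750
Numerator Σ(Δy_t−Δȳ)(Δy_{t+1}−Δȳ) = -23.0156
Denominator Σ(Δy_t−Δȳ)² = 49.8750
r_1(Δy) = -23.0156 / 49.8750 = -0.461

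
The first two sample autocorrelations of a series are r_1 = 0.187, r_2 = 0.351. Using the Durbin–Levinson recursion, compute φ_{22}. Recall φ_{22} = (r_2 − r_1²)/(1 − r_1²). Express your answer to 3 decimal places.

0.327

φ_{22} = (r_2 − r_1²) / (1 − r_1²)
r_1² = (0.187)² = 0.034969
Numerator = 0.351 − 0.0350 = 0.3160; denominator = 1 − 0.0350 = 0.9650
φ_{22} = 0.3160 / 0.9650 = 0.327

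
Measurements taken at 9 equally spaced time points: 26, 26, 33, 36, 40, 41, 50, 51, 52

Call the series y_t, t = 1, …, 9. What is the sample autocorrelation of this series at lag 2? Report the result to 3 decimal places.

0.342

Mean ȳ = (26 + 26 + 33 + 36 + 40 + 41 + 50 + 51 + 52)/9 = 39.4444
Σ(y_t−ȳ)(y_{t+2}−ȳ) = (86.6420) + (46.3086) + (-3.5802) + (-5.3580) + (5.8642) + (17.9753) + (132.5309) = 280.3827
Denominator Σ(y_t−ȳ)² = 820.2222
r_2 = 280.3827 / 820.2222 = 0.342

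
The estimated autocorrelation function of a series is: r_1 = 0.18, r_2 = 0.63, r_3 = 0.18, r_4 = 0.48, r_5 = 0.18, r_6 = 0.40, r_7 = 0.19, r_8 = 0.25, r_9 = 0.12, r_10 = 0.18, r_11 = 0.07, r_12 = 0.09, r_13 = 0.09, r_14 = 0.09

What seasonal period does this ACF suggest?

The largest autocorrelation is r_2 = 0.63, with weaker echoes at lags 4 (0.48), 6 (0.40) and 8 (0.25); the remaining lags stay at or below 0.19.
The dominant spike at lag 2 indicates a seasonal period of 2.

2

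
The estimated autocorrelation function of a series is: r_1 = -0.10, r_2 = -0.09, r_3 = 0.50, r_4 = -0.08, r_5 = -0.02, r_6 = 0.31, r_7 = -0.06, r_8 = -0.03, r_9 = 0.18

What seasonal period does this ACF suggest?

The largest autocorrelation is r_3 = 0.50, with weaker echoes at lags 6 (0.31) and 9 (0.18); the remaining lags stay at or below -0.02.
The dominant spike at lag 3 indicates a seasonal period of 3.

3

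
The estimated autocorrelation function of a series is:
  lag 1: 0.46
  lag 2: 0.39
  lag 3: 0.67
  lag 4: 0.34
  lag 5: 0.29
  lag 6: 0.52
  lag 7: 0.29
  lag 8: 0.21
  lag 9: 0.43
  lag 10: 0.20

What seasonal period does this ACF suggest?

3

The largest autocorrelation is r_3 = 0.67, with a weaker echo at lag 6 (0.52); the remaining lags stay at or below 0.46. The elevated value at lag 1 (0.46), dropping to 0.39 at lag 2, reflects decaying short-term dependence rather than seasonality.
The dominant spike at lag 3 indicates a seasonal period of 3.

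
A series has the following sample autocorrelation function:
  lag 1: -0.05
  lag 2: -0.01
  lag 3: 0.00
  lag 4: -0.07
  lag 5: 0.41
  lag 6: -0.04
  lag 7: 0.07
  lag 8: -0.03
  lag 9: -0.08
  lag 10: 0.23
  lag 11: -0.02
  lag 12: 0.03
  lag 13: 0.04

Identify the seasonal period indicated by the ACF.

5

The largest autocorrelation is r_5 = 0.41, with a weaker echo at lag 10 (0.23); the remaining lags stay at or below 0.07.
The dominant spike at lag 5 indicates a seasonal period of 5.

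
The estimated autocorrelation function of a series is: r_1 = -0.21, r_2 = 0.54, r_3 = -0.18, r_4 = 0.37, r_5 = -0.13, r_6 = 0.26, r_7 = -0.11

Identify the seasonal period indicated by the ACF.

The largest autocorrelation is r_2 = 0.54, with weaker echoes at lags 4 (0.37) and 6 (0.26); the remaining lags stay at or below -0.11.
The dominant spike at lag 2 indicates a seasonal period of 2.

2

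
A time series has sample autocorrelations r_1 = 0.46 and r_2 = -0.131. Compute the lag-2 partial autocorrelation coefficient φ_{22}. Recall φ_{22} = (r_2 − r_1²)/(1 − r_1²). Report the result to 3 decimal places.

φ_{22} = (r_2 − r_1²) / (1 − r_1²)
r_1² = (0.46)² = 0.2116
Numerator = -0.131 − 0.2116 = -0.3426; denominator = 1 − 0.2116 = 0.7884
φ_{22} = -0.3426 / 0.7884 = -0.435

-0.435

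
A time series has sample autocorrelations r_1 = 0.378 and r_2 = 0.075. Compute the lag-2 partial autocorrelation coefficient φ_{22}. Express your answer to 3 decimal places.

φ_{22} = (r_2 − r_1²) / (1 − r_1²)
r_1² = (0.378)² = 0.142884
Numerator = 0.075 − 0.1429 = -0.0679; denominator = 1 − 0.1429 = 0.8571
φ_{22} = -0.0679 / 0.8571 = -0.079

-0.079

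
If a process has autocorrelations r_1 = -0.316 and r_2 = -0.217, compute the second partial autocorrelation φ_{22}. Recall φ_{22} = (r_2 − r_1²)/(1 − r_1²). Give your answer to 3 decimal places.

-0.352

φ_{22} = (r_2 − r_1²) / (1 − r_1²)
r_1² = (-0.316)² = 0.099856
Numerator = -0.217 − 0.0999 = -0.3169; denominator = 1 − 0.0999 = 0.9001
φ_{22} = -0.3169 / 0.9001 = -0.352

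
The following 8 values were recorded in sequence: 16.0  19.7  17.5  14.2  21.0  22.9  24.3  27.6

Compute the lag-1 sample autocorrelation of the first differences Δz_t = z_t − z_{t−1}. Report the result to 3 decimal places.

-0.185

First differences Δz: 3.7, -2.2, -3.3, 6.8, 1.9, 1.4, 3.3
Mean of differences = 1.6571
Numerator Σ(Δz_t−Δz̄)(Δz_{t+1}−Δz̄) = -13.4890
Denominator Σ(Δz_t−Δz̄)² = 72.8971
r_1(Δz) = -13.4890 / 72.8971 = -0.185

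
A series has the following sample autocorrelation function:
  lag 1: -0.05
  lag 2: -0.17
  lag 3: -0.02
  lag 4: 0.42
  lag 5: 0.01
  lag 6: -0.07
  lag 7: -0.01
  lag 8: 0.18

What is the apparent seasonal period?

4

The largest autocorrelation is r_4 = 0.42, with a weaker echo at lag 8 (0.18); the remaining lags stay at or below 0.01.
The dominant spike at lag 4 indicates a seasonal period of 4.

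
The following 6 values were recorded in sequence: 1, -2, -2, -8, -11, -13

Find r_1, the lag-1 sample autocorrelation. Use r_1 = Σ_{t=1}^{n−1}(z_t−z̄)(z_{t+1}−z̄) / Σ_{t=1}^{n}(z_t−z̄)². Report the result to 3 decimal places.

0.509

Mean z̄ = (1 − 2 − 2 − 8 − 11 − 13)/6 = -5.8333
Deviations from mean: 6.8333, 3.8333, 3.8333, -2.1667, -5.1667, -7.1667
Σ(z_t−z̄)(z_{t+1}−z̄) = (26.1944) + (14.6944) + (-8.3056) + (11.1944) + (37.0278) = 80.8056
Denominator Σ(z_t−z̄)² = 158.8333
r_1 = 80.8056 / 158.8333 = 0.509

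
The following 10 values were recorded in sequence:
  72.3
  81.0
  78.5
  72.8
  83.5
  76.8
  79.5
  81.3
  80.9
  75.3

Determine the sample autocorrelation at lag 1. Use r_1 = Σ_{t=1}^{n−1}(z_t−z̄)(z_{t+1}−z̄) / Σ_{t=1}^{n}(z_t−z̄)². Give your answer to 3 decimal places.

-0.392

Mean z̄ = (72.3 + 81.0 + 78.5 + 72.8 + 83.5 + 76.8 + 79.5 + 81.3 + 80.9 + 75.3)/10 = 78.1900
Numerator Σ_{t=1}^{9}(z_t−z̄)(z_{t+1}−z̄) = -50.5031
Denominator Σ(z_t−z̄)² = 128.9490
r_1 = -50.5031 / 128.9490 = -0.392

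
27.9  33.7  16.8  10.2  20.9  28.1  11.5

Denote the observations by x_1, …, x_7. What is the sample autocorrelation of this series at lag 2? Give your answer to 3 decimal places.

Mean x̄ = (27.9 + 33.7 + 16.8 + 10.2 + 20.9 + 28.1 + 11.5)/7 = 21.3000
Σ(x_t−x̄)(x_{t+2}−x̄) = (-29.7000) + (-137.6400) + (1.8000) + (-75.4800) + (3.9200) = -237.1000
Denominator Σ(x_t−x̄)² = 483.2200
r_2 = -237.1000 / 483.2200 = -0.491

-0.491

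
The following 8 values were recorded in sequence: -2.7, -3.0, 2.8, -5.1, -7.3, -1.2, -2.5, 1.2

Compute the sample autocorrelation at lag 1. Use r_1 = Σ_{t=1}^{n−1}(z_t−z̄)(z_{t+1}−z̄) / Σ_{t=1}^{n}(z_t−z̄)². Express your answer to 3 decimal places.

-0.134

Mean z̄ = (-2.7 − 3.0 + 2.8 − 5.1 − 7.3 − 1.2 − 2.5 + 1.2)/8 = -2.2250
Deviations from mean: -0.4750, -0.7750, 5.0250, -2.8750, -5.0750, 1.0250, -0.2750, 3.4250
Numerator Σ_{t=1}^{7}(z_t−z̄)(z_{t+1}−z̄) = -9.8081
Denominator Σ(z_t−z̄)² = 72.9550
r_1 = -9.8081 / 72.9550 = -0.134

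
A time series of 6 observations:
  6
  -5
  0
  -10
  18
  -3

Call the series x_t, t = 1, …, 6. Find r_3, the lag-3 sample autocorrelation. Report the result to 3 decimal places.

-0.314

Mean x̄ = (6 − 5 + 0 − 10 + 18 − 3)/6 = 1.0000
Numerator Σ_{t=1}^{3}(x_t−x̄)(x_{t+3}−x̄) = -153.0000
Denominator Σ(x_t−x̄)² = 488.0000
r_3 = -153.0000 / 488.0000 = -0.314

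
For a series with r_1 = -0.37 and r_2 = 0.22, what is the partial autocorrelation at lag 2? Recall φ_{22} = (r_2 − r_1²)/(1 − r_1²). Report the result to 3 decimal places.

0.096

φ_{22} = (r_2 − r_1²) / (1 − r_1²)
r_1² = (-0.37)² = 0.1369
Numerator = 0.22 − 0.1369 = 0.0831; denominator = 1 − 0.1369 = 0.8631
φ_{22} = 0.0831 / 0.8631 = 0.096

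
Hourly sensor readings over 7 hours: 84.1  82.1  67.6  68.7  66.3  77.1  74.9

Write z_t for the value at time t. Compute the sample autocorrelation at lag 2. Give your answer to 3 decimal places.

-0.243

Mean z̄ = (84.1 + 82.1 + 67.6 + 68.7 + 66.3 + 77.1 + 74.9)/7 = 74.4000
Deviations from mean: 9.7000, 7.7000, -6.8000, -5.7000, -8.1000, 2.7000, 0.5000
Σ(z_t−z̄)(z_{t+2}−z̄) = (-65.9600) + (-43.8900) + (55.0800) + (-15.3900) + (-4.0500) = -74.2100
Denominator Σ(z_t−z̄)² = 305.2600
r_2 = -74.2100 / 305.2600 = -0.243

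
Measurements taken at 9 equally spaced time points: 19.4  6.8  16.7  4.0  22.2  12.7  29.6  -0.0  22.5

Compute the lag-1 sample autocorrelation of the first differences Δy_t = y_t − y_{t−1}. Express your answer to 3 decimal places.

First differences Δy: -12.6, 9.9, -12.7, 18.2, -9.5, 16.9, -29.6, 22.5
Mean of differences = 0.3875
Numerator Σ(Δy_t−Δȳ)(Δy_{t+1}−Δȳ) = -1978.8152
Denominator Σ(Δy_t−Δȳ)² = 2506.3688
r_1(Δy) = -1978.8152 / 2506.3688 = -0.790

-0.790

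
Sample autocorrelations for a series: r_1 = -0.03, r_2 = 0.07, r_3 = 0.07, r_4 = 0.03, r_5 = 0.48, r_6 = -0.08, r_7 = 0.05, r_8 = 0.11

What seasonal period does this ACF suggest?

The largest autocorrelation is r_5 = 0.48; the remaining lags stay at or below 0.11.
The dominant spike at lag 5 indicates a seasonal period of 5.

5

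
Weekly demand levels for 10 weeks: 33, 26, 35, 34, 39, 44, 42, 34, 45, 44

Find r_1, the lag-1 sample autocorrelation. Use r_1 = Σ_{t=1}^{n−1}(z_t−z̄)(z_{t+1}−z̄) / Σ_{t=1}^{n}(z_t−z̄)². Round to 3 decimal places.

Mean z̄ = (33 + 26 + 35 + 34 + 39 + 44 + 42 + 34 + 45 + 44)/10 = 37.6000
Numerator Σ_{t=1}^{9}(z_t−z̄)(z_{t+1}−z̄) = 129.8400
Denominator Σ(z_t−z̄)² = 346.4000
r_1 = 129.8400 / 346.4000 = 0.375

0.375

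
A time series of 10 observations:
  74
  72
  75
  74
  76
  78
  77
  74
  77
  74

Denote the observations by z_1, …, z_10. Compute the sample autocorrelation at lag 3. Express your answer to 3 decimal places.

-0.050

Mean z̄ = (74 + 72 + 75 + 74 + 76 + 78 + 77 + 74 + 77 + 74)/10 = 75.1000
Σ(z_t−z̄)(z_{t+3}−z̄) = (1.2100) + (-2.7900) + (-0.2900) + (-2.0900) + (-0.9900) + (5.5100) + (-2.0900) = -1.5300
Denominator Σ(z_t−z̄)² = 30.9000
r_3 = -1.5300 / 30.9000 = -0.050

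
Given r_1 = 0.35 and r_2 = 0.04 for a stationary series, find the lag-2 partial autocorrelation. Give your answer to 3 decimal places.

φ_{22} = (r_2 − r_1²) / (1 − r_1²)
r_1² = (0.35)² = 0.1225
Numerator = 0.04 − 0.1225 = -0.0825; denominator = 1 − 0.1225 = 0.8775
φ_{22} = -0.0825 / 0.8775 = -0.094

-0.094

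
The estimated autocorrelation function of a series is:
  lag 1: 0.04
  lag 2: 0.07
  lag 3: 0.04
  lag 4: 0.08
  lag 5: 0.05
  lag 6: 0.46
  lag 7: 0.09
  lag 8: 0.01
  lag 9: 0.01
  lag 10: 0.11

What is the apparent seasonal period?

6

The largest autocorrelation is r_6 = 0.46; the remaining lags stay at or below 0.11.
The dominant spike at lag 6 indicates a seasonal period of 6.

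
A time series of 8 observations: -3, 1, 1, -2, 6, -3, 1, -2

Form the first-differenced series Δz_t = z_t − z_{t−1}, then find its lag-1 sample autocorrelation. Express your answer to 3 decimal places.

First differences Δz: 4, 0, -3, 8, -9, 4, -3
Mean of differences = 0.1429
Numerator Σ(Δz_t−Δz̄)(Δz_{t+1}−Δz̄) = -144.0204
Denominator Σ(Δz_t−Δz̄)² = 194.8571
r_1(Δz) = -144.0204 / 194.8571 = -0.739

-0.739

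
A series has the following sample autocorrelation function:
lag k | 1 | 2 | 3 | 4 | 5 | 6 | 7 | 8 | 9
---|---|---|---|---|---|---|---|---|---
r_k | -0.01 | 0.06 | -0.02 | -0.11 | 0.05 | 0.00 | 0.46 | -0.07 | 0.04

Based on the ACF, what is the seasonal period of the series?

The largest autocorrelation is r_7 = 0.46; the remaining lags stay at or below 0.06.
The dominant spike at lag 7 indicates a seasonal period of 7.

7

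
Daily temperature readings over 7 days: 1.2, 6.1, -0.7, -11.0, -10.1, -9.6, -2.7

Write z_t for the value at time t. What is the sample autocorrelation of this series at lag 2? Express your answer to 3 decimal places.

-0.157

Mean z̄ = (1.2 + 6.1 − 0.7 − 11.0 − 10.1 − 9.6 − 2.7)/7 = -3.8286
Deviations from mean: 5.0286, 9.9286, 3.1286, -7.1714, -6.2714, -5.7714, 1.1286
Σ(z_t−z̄)(z_{t+2}−z̄) = (15.7322) + (-71.2020) + (-19.6206) + (41.3894) + (-7.0778) = -40.7788
Denominator Σ(z_t−z̄)² = 258.9943
r_2 = -40.7788 / 258.9943 = -0.157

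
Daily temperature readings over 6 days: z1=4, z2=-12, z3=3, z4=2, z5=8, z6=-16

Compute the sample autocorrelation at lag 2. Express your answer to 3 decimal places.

Mean z̄ = (4 − 12 + 3 + 2 + 8 − 16)/6 = -1.8333
Deviations from mean: 5.8333, -10.1667, 4.8333, 3.8333, 9.8333, -14.1667
Numerator Σ_{t=1}^{4}(z_t−z̄)(z_{t+2}−z̄) = -17.5556
Denominator Σ(z_t−z̄)² = 472.8333
r_2 = -17.5556 / 472.8333 = -0.037

-0.037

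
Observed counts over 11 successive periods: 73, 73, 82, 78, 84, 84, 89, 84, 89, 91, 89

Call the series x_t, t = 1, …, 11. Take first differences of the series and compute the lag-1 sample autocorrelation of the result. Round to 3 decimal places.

-0.711

First differences Δx: 0, 9, -4, 6, 0, 5, -5, 5, 2, -2
Mean of differences = 1.6000
Numerator Σ(Δx_t−Δx̄)(Δx_{t+1}−Δx̄) = -135.3600
Denominator Σ(Δx_t−Δx̄)² = 190.4000
r_1(Δx) = -135.3600 / 190.4000 = -0.711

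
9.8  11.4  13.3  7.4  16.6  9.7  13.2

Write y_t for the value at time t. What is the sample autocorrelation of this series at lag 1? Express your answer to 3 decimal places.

Mean ȳ = (9.8 + 11.4 + 13.3 + 7.4 + 16.6 + 9.7 + 13.2)/7 = 11.6286
Deviations from mean: -1.8286, -0.2286, 1.6714, -4.2286, 4.9714, -1.9286, 1.5714
Σ(y_t−ȳ)(y_{t+1}−ȳ) = (0.4180) + (-0.3820) + (-7.0678) + (-21.0220) + (-9.5878) + (-3.0306) = -40.6722
Denominator Σ(y_t−ȳ)² = 54.9743
r_1 = -40.6722 / 54.9743 = -0.740

-0.740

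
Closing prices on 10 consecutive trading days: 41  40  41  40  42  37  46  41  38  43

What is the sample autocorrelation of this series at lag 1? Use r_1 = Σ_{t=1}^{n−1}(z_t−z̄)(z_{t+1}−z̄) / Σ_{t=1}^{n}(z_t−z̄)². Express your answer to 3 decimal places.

-0.550

Mean z̄ = (41 + 40 + 41 + 40 + 42 + 37 + 46 + 41 + 38 + 43)/10 = 40.9000
Numerator Σ_{t=1}^{9}(z_t−z̄)(z_{t+1}−z̄) = -31.3100
Denominator Σ(z_t−z̄)² = 56.9000
r_1 = -31.3100 / 56.9000 = -0.550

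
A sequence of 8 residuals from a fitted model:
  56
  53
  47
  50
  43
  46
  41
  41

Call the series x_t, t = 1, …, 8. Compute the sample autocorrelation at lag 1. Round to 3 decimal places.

Mean x̄ = (56 + 53 + 47 + 50 + 43 + 46 + 41 + 41)/8 = 47.1250
Deviations from mean: 8.8750, 5.8750, -0.1250, 2.8750, -4.1250, -1.1250, -6.1250, -6.1250
Numerator Σ_{t=1}^{7}(x_t−x̄)(x_{t+1}−x̄) = 88.2344
Denominator Σ(x_t−x̄)² = 214.8750
r_1 = 88.2344 / 214.8750 = 0.411

0.411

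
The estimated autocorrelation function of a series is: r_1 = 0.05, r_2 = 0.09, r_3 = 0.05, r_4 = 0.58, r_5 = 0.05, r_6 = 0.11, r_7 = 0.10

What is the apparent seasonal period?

4

The largest autocorrelation is r_4 = 0.58; the remaining lags stay at or below 0.11.
The dominant spike at lag 4 indicates a seasonal period of 4.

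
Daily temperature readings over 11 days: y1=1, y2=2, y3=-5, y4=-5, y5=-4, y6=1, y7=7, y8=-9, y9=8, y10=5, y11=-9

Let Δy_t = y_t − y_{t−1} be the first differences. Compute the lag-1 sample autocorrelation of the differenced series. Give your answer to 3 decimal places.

-0.407

First differences Δy: 1, -7, 0, 1, 5, 6, -16, 17, -3, -14
Mean of differences = -1.0000
Numerator Σ(Δy_t−Δȳ)(Δy_{t+1}−Δȳ) = -347.0000
Denominator Σ(Δy_t−Δȳ)² = 852.0000
r_1(Δy) = -347.0000 / 852.0000 = -0.407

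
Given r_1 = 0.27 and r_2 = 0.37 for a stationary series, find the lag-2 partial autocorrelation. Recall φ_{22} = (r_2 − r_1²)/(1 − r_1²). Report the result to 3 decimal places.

0.320

φ_{22} = (r_2 − r_1²) / (1 − r_1²)
r_1² = (0.27)² = 0.0729
Numerator = 0.37 − 0.0729 = 0.2971; denominator = 1 − 0.0729 = 0.9271
φ_{22} = 0.2971 / 0.9271 = 0.320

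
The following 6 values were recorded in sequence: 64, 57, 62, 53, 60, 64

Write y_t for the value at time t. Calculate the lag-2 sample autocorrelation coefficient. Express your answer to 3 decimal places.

0.011

Mean ȳ = (64 + 57 + 62 + 53 + 60 + 64)/6 = 60.0000
Σ(y_t−ȳ)(y_{t+2}−ȳ) = (8.0000) + (21.0000) + (0.0000) + (-28.0000) = 1.0000
Denominator Σ(y_t−ȳ)² = 94.0000
r_2 = 1.0000 / 94.0000 = 0.011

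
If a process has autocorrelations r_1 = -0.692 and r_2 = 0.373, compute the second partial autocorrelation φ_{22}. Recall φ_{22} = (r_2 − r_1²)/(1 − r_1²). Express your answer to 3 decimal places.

-0.203

φ_{22} = (r_2 − r_1²) / (1 − r_1²)
r_1² = (-0.692)² = 0.478864
Numerator = 0.373 − 0.4789 = -0.1059; denominator = 1 − 0.4789 = 0.5211
φ_{22} = -0.1059 / 0.5211 = -0.203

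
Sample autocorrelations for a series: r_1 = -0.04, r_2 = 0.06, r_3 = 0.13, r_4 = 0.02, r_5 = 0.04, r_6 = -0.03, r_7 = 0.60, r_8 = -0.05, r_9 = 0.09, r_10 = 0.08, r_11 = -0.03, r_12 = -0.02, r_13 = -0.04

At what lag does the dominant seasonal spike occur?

7

The largest autocorrelation is r_7 = 0.60; the remaining lags stay at or below 0.13.
The dominant spike at lag 7 indicates a seasonal period of 7.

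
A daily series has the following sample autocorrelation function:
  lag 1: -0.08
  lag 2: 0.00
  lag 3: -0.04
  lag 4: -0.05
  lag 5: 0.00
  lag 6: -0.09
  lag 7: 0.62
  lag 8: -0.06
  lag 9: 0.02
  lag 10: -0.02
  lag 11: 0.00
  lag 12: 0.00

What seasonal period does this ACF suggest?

The largest autocorrelation is r_7 = 0.62; the remaining lags stay at or below 0.02.
The dominant spike at lag 7 indicates a seasonal period of 7.

7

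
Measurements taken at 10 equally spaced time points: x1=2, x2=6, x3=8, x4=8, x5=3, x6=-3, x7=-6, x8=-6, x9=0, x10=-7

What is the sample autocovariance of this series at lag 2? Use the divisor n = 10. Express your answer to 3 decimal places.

Mean x̄ = (2 + 6 + 8 + 8 + 3 − 3 − 6 − 6 + 0 − 7)/10 = 0.5000
Σ_{t=1}^{8}(x_t−x̄)(x_{t+2}−x̄) = 103.5000
γ_2 = 103.5000 / 10 = 10.350

10.350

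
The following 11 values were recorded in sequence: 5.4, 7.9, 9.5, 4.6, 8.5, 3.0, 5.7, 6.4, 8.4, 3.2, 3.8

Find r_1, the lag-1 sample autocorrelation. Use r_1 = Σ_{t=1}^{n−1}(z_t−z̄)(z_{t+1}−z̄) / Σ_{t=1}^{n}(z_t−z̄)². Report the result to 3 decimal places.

Mean z̄ = (5.4 + 7.9 + 9.5 + 4.6 + 8.5 + 3.0 + 5.7 + 6.4 + 8.4 + 3.2 + 3.8)/11 = 6.0364
Numerator Σ_{t=1}^{10}(z_t−z̄)(z_{t+1}−z̄) = -9.3277
Denominator Σ(z_t−z̄)² = 52.1055
r_1 = -9.3277 / 52.1055 = -0.179

-0.179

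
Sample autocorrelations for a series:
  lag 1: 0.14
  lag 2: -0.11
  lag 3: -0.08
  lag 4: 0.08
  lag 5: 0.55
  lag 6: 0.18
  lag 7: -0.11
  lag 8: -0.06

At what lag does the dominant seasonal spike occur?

The largest autocorrelation is r_5 = 0.55; the remaining lags stay at or below 0.18.
The dominant spike at lag 5 indicates a seasonal period of 5.

5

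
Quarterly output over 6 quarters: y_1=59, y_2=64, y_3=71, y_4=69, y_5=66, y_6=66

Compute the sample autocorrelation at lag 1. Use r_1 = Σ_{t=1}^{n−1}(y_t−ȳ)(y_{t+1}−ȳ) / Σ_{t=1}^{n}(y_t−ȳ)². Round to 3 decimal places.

Mean ȳ = (59 + 64 + 71 + 69 + 66 + 66)/6 = 65.8333
Numerator Σ_{t=1}^{5}(y_t−ȳ)(y_{t+1}−ȳ) = 19.9722
Denominator Σ(y_t−ȳ)² = 86.8333
r_1 = 19.9722 / 86.8333 = 0.230

0.230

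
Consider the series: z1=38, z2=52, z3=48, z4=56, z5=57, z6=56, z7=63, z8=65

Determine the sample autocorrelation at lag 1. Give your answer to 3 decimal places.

Mean z̄ = (38 + 52 + 48 + 56 + 57 + 56 + 63 + 65)/8 = 54.3750
Deviations from mean: -16.3750, -2.3750, -6.3750, 1.6250, 2.6250, 1.6250, 8.6250, 10.6250
Numerator Σ_{t=1}^{7}(z_t−z̄)(z_{t+1}−z̄) = 157.8594
Denominator Σ(z_t−z̄)² = 513.8750
r_1 = 157.8594 / 513.8750 = 0.307

0.307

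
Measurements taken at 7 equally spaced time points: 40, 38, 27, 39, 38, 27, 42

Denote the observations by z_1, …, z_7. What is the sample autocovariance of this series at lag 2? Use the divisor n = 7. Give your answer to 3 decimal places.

-9.087

Mean z̄ = (40 + 38 + 27 + 39 + 38 + 27 + 42)/7 = 35.8571
Deviations: 4.1429, 2.1429, -8.8571, 3.1429, 2.1429, -8.8571, 6.1429
Σ_{t=1}^{5}(z_t−z̄)(z_{t+2}−z̄) = -63.6122
γ_2 = -63.6122 / 7 = -9.087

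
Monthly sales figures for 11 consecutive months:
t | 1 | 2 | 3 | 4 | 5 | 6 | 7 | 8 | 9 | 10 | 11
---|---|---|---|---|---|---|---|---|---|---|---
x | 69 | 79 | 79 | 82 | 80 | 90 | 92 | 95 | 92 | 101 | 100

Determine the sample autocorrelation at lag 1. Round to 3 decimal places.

0.600

Mean x̄ = (69 + 79 + 79 + 82 + 80 + 90 + 92 + 95 + 92 + 101 + 100)/11 = 87.1818
Numerator Σ_{t=1}^{10}(x_t−x̄)(x_{t+1}−x̄) = 607.6942
Denominator Σ(x_t−x̄)² = 1013.6364
r_1 = 607.6942 / 1013.6364 = 0.600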